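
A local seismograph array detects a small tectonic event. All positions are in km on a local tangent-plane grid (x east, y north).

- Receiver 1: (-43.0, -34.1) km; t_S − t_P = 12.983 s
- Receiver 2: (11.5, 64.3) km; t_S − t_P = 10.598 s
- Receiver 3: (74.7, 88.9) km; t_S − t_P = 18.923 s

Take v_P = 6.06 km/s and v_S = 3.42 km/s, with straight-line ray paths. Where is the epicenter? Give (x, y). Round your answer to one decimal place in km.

(-71.7, 63.7)

Distance from S−P lag: d = Δt · v_P v_S / (v_P − v_S) = Δt · (6.06·3.42)/(6.06−3.42) ≈ 7.8505·Δt.
So d_Receiver 1 = 101.92, d_Receiver 2 = 83.20, d_Receiver 3 = 148.55 km.
Circle about each station: (x + 43.0)² + (y + 34.1)² = 101.92²; (x − 11.5)² + (y − 64.3)² = 83.20²; (x − 74.7)² + (y − 88.9)² = 148.55².
Subtracting the Receiver 1 equation from the Receiver 2 and Receiver 3 equations removes the quadratic terms:
109.0 x + 196.8 y = 4720.38
235.4 x + 246.0 y = -1207.93
Solving the 2×2 system: x ≈ -71.7, y ≈ 63.7 km.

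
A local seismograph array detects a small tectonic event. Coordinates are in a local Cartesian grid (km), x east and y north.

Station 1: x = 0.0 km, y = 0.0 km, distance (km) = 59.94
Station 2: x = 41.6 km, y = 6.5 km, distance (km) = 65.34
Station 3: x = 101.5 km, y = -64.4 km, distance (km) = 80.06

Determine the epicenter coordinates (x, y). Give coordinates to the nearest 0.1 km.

Circle about each station: x² + y² = 59.94²; (x − 41.6)² + (y − 6.5)² = 65.34²; (x − 101.5)² + (y + 64.4)² = 80.06².
Subtracting pairs of circle equations eliminates x²+y² and gives linear equations (the radical axes):
83.2 x + 13.0 y = 1096.30
203.0 x − 128.8 y = 11632.81
Solving the 2×2 system: x ≈ 21.9, y ≈ -55.8 km.
Check against Station 1 (with the unrounded x, y): √(x²+y²) = 59.95 ≈ 59.94 km. ✓

21.9 km east, -55.8 km north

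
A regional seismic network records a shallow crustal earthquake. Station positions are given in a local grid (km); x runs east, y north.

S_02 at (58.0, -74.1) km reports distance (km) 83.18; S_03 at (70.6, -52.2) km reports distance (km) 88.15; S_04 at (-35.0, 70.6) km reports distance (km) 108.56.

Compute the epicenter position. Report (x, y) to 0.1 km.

Circle about each station: (x − 58.0)² + (y + 74.1)² = 83.18²; (x − 70.6)² + (y + 52.2)² = 88.15²; (x + 35.0)² + (y − 70.6)² = 108.56².
Subtracting the S_02 equation from the S_03 and S_04 equations removes the quadratic terms:
25.2 x + 43.8 y = -1997.12
-186.0 x + 289.4 y = -7511.81
Solving the 2×2 system: x ≈ -16.1, y ≈ -36.3 km.

x ≈ -16.1 km, y ≈ -36.3 km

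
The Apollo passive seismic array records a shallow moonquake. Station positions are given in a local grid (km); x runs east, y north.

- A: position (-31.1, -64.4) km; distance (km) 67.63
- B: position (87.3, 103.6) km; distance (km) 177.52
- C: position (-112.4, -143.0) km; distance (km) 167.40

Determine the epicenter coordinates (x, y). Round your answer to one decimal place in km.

Circle about each station: (x + 31.1)² + (y + 64.4)² = 67.63²; (x − 87.3)² + (y − 103.6)² = 177.52²; (x + 112.4)² + (y + 143.0)² = 167.40².
Subtracting the A equation from the B and C equations removes the quadratic terms:
236.8 x + 336.0 y = -13699.85
-162.6 x − 157.2 y = 4519.25
Solving the 2×2 system: x ≈ 36.5, y ≈ -66.5 km.

x ≈ 36.5 km, y ≈ -66.5 km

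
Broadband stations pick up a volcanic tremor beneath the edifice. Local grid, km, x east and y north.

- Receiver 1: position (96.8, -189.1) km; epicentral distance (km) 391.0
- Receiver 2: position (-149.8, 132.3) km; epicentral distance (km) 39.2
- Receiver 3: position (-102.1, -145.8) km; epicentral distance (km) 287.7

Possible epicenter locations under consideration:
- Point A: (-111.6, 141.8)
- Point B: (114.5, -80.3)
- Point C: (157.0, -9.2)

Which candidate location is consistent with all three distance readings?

For each candidate, compare |candidate − station| to the reported distance:
Point A: residuals Receiver 1 0.1, Receiver 2 0.2, Receiver 3 0.1 → max 0.2 km
Point B: residuals Receiver 1 280.8, Receiver 2 300.0, Receiver 3 61.4 → max 300.0 km
Point C: residuals Receiver 1 201.3, Receiver 2 298.7, Receiver 3 5.2 → max 298.7 km
Only Point A has all residuals ≈ 0.

Point A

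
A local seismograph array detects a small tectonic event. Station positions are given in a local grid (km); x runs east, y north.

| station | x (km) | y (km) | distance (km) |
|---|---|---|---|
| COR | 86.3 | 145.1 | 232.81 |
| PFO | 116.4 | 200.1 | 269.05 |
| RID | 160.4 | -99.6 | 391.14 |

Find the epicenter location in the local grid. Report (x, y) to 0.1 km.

Circle about each station: (x − 86.3)² + (y − 145.1)² = 232.81²; (x − 116.4)² + (y − 200.1)² = 269.05²; (x − 160.4)² + (y + 99.6)² = 391.14².
Subtracting pairs of circle equations eliminates x²+y² and gives linear equations (the radical axes):
60.2 x + 110.0 y = 6899.86
148.2 x − 489.4 y = -91643.38
Solving the 2×2 system: x ≈ -146.5, y ≈ 142.9 km.

-146.5 km east, 142.9 km north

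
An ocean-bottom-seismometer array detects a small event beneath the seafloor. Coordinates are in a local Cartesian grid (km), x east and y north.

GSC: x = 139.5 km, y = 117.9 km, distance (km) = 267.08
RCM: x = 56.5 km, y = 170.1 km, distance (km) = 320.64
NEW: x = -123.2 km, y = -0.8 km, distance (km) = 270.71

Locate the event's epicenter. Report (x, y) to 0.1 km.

Circle about each station: (x − 139.5)² + (y − 117.9)² = 267.08²; (x − 56.5)² + (y − 170.1)² = 320.64²; (x + 123.2)² + (y + 0.8)² = 270.71².
Subtracting the GSC equation from the RCM and NEW equations removes the quadratic terms:
-166.0 x + 104.4 y = -32712.68
-525.4 x − 237.4 y = -20133.96
Solving the 2×2 system: x ≈ 104.7, y ≈ -146.9 km.

x ≈ 104.7 km, y ≈ -146.9 km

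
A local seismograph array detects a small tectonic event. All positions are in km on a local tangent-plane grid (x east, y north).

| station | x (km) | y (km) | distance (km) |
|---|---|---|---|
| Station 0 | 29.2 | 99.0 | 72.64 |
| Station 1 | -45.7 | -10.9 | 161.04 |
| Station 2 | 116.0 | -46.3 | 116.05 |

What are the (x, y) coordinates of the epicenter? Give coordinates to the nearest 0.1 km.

Circle about each station: (x − 29.2)² + (y − 99.0)² = 72.64²; (x + 45.7)² + (y + 10.9)² = 161.04²; (x − 116.0)² + (y + 46.3)² = 116.05².
Subtracting the Station 0 equation from the Station 1 and Station 2 equations removes the quadratic terms:
-149.8 x − 219.8 y = -29103.65
173.6 x − 290.6 y = -3244.98
Solving the 2×2 system: x ≈ 94.8, y ≈ 67.8 km.
Check against Station 0 (with the unrounded x, y): √((x − 29.2)²+(y − 99.0)²) = 72.64 ≈ 72.64 km. ✓

x ≈ 94.8 km, y ≈ 67.8 km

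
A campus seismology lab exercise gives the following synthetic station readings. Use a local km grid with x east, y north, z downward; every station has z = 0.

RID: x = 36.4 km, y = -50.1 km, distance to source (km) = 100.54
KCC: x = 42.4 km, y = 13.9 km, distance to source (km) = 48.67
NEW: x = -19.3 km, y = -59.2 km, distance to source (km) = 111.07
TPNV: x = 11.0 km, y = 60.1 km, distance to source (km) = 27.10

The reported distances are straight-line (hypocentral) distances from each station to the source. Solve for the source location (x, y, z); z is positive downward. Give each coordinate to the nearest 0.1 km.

(12.3, 44.9, 22.4)

Each station gives a sphere (x−x_i)² + (y−y_i)² + z² = d_i² (stations at z=0).
Subtracting the RID sphere from KCC and NEW: z² cancels, leaving linear equations in x and y:
12.0 x + 128.0 y = 5895.52
-111.4 x − 18.2 y = -2186.09
Solving: x ≈ 12.287, y ≈ 44.907 km (keep extra digits for the depth step; rounded: 12.3, 44.9).
Then from the RID sphere: z² = 100.54² − (x − 36.4)² − (y + 50.1)² with x = 12.287, y = 44.907, so z ≈ 22.372 ≈ 22.4 km.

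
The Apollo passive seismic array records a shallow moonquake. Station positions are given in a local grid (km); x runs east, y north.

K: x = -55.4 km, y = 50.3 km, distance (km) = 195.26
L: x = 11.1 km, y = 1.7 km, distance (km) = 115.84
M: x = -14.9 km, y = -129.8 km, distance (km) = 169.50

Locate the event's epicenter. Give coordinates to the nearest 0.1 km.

(122.4, -30.4)

Circle about each station: (x + 55.4)² + (y − 50.3)² = 195.26²; (x − 11.1)² + (y − 1.7)² = 115.84²; (x + 14.9)² + (y + 129.8)² = 169.50².
Subtracting the K equation from the L and M equations removes the quadratic terms:
133.0 x − 97.2 y = 19234.41
81.0 x − 360.2 y = 20867.02
Solving the 2×2 system: x ≈ 122.4, y ≈ -30.4 km.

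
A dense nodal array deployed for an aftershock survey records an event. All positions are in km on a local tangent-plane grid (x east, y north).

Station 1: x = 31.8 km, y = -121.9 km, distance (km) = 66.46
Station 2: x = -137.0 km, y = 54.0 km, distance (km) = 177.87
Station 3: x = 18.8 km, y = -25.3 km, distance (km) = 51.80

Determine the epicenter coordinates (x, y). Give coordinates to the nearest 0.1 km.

Circle about each station: (x − 31.8)² + (y + 121.9)² = 66.46²; (x + 137.0)² + (y − 54.0)² = 177.87²; (x − 18.8)² + (y + 25.3)² = 51.80².
Subtracting pairs of circle equations eliminates x²+y² and gives linear equations (the radical axes):
-337.6 x + 351.8 y = -21406.66
-26.0 x + 193.2 y = -13143.63
Solving the 2×2 system: x ≈ -8.7, y ≈ -69.2 km.
Check against Station 1 (with the unrounded x, y): √((x − 31.8)²+(y + 121.9)²) = 66.47 ≈ 66.46 km. ✓

(-8.7, -69.2)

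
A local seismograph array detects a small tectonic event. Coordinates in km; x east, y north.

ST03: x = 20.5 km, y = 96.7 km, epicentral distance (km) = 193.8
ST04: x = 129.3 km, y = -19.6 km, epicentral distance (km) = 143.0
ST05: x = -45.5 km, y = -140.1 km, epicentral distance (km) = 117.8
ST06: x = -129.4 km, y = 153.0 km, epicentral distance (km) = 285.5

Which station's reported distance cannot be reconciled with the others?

Solve using three stations at a time. Using ST03, ST04, ST06 (subtract circle equations pairwise → linear system) gives (x, y) ≈ (8.9, -96.7).
Distances from that point to each station vs reported:
  ST03: calculated 193.8 vs reported 193.8 → residual 0.0 km
  ST04: calculated 142.9 vs reported 143.0 → residual 0.1 km
  ST05: calculated 69.6 vs reported 117.8 → residual 48.2 km
  ST06: calculated 285.5 vs reported 285.5 → residual 0.0 km
ST03, ST04, ST06 are mutually consistent (residuals ≈ 0); ST05 is off by 48.2 km.

ST05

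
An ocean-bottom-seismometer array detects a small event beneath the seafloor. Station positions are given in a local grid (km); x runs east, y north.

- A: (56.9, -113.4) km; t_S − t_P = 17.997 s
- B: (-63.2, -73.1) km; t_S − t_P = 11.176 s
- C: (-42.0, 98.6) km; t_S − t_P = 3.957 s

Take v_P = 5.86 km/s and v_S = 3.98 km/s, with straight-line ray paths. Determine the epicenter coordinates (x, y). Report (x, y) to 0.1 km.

Distance from S−P lag: d = Δt · v_P v_S / (v_P − v_S) = Δt · (5.86·3.98)/(5.86−3.98) ≈ 12.4057·Δt.
So d_A = 223.27, d_B = 138.65, d_C = 49.09 km.
Circle about each station: (x − 56.9)² + (y + 113.4)² = 223.27²; (x + 63.2)² + (y + 73.1)² = 138.65²; (x + 42.0)² + (y − 98.6)² = 49.09².
Subtracting the A equation from the B and C equations removes the quadratic terms:
-240.2 x + 80.6 y = 23866.35
-197.8 x + 424.0 y = 42828.45
Solving the 2×2 system: x ≈ -77.6, y ≈ 64.8 km.

(-77.6, 64.8)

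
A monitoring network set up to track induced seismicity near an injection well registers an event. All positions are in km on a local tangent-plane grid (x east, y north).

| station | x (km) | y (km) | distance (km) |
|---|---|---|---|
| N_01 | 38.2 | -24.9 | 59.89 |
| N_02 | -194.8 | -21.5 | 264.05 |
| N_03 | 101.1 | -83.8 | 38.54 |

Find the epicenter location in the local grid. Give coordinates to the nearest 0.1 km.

62.8 km east, -79.5 km north

Circle about each station: (x − 38.2)² + (y + 24.9)² = 59.89²; (x + 194.8)² + (y + 21.5)² = 264.05²; (x − 101.1)² + (y + 83.8)² = 38.54².
Subtracting pairs of circle equations eliminates x²+y² and gives linear equations (the radical axes):
-466.0 x + 6.8 y = -29805.55
125.8 x − 117.8 y = 17265.88
Solving the 2×2 system: x ≈ 62.8, y ≈ -79.5 km.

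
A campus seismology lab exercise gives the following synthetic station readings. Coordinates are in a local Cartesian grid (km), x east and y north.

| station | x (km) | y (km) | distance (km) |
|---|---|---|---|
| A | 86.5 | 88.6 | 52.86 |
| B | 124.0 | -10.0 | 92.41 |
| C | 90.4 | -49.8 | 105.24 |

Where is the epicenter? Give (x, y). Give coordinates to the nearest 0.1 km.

52.3 km east, 48.3 km north

Circle about each station: (x − 86.5)² + (y − 88.6)² = 52.86²; (x − 124.0)² + (y + 10.0)² = 92.41²; (x − 90.4)² + (y + 49.8)² = 105.24².
Subtracting pairs of circle equations eliminates x²+y² and gives linear equations (the radical axes):
75.0 x − 197.2 y = -5601.64
7.8 x − 276.8 y = -12961.29
Solving the 2×2 system: x ≈ 52.3, y ≈ 48.3 km.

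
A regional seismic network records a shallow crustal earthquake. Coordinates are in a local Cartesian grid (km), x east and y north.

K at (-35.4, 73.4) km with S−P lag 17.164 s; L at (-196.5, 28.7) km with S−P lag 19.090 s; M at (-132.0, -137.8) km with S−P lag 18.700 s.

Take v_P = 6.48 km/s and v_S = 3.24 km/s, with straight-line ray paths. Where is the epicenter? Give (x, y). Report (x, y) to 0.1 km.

x ≈ -85.5 km, y ≈ -25.9 km

Distance from S−P lag: d = Δt · v_P v_S / (v_P − v_S) = Δt · (6.48·3.24)/(6.48−3.24) ≈ 6.4800·Δt.
So d_K = 111.22, d_L = 123.70, d_M = 121.18 km.
Circle about each station: (x + 35.4)² + (y − 73.4)² = 111.22²; (x + 196.5)² + (y − 28.7)² = 123.70²; (x + 132.0)² + (y + 137.8)² = 121.18².
Subtracting the K equation from the L and M equations removes the quadratic terms:
-322.2 x − 89.4 y = 29863.42
-193.2 x − 422.4 y = 27457.42
Solving the 2×2 system: x ≈ -85.5, y ≈ -25.9 km.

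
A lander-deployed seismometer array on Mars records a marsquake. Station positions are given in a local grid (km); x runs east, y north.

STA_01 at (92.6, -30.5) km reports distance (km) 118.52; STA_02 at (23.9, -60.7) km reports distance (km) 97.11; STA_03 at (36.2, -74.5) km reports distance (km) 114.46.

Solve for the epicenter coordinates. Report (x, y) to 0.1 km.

Circle about each station: (x − 92.6)² + (y + 30.5)² = 118.52²; (x − 23.9)² + (y + 60.7)² = 97.11²; (x − 36.2)² + (y + 74.5)² = 114.46².
Subtracting pairs of circle equations eliminates x²+y² and gives linear equations (the radical axes):
-137.4 x − 60.4 y = -632.67
-112.8 x − 88.0 y = -1698.42
Solving the 2×2 system: x ≈ -8.9, y ≈ 30.7 km.
Check against STA_01 (with the unrounded x, y): √((x − 92.6)²+(y + 30.5)²) = 118.51 ≈ 118.52 km. ✓

x ≈ -8.9 km, y ≈ 30.7 km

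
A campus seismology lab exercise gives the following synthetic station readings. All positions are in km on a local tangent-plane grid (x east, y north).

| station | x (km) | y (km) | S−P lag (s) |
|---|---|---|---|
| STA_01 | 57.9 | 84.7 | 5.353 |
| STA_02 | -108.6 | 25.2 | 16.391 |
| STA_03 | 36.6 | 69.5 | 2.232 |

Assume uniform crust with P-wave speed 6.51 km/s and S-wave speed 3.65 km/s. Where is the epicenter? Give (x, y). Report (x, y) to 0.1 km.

(24.1, 55.8)

Distance from S−P lag: d = Δt · v_P v_S / (v_P − v_S) = Δt · (6.51·3.65)/(6.51−3.65) ≈ 8.3082·Δt.
So d_STA_01 = 44.47, d_STA_02 = 136.18, d_STA_03 = 18.54 km.
Circle about each station: (x − 57.9)² + (y − 84.7)² = 44.47²; (x + 108.6)² + (y − 25.2)² = 136.18²; (x − 36.6)² + (y − 69.5)² = 18.54².
Subtracting the STA_01 equation from the STA_02 and STA_03 equations removes the quadratic terms:
-333.0 x − 119.0 y = -14664.91
-42.6 x − 30.4 y = -2722.84
Solving the 2×2 system: x ≈ 24.1, y ≈ 55.8 km.
Check against STA_01 (with the unrounded x, y): √((x − 57.9)²+(y − 84.7)²) = 44.47 ≈ 44.47 km. ✓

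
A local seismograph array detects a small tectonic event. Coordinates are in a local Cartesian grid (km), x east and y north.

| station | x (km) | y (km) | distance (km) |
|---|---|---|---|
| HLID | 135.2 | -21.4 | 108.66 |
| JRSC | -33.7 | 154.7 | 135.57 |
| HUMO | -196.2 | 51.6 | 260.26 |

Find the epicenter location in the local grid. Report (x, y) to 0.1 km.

Circle about each station: (x − 135.2)² + (y + 21.4)² = 108.66²; (x + 33.7)² + (y − 154.7)² = 135.57²; (x + 196.2)² + (y − 51.6)² = 260.26².
Subtracting pairs of circle equations eliminates x²+y² and gives linear equations (the radical axes):
-337.8 x + 352.2 y = -241.45
-662.8 x + 146.0 y = -33508.27
Solving the 2×2 system: x ≈ 63.9, y ≈ 60.6 km.

x ≈ 63.9 km, y ≈ 60.6 km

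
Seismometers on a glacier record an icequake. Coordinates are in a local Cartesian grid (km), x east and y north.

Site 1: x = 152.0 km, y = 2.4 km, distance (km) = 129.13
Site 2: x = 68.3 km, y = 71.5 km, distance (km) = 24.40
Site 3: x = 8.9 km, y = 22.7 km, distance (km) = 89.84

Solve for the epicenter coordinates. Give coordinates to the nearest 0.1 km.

Circle about each station: (x − 152.0)² + (y − 2.4)² = 129.13²; (x − 68.3)² + (y − 71.5)² = 24.40²; (x − 8.9)² + (y − 22.7)² = 89.84².
Subtracting pairs of circle equations eliminates x²+y² and gives linear equations (the radical axes):
-167.4 x + 138.2 y = 2746.58
-286.2 x + 40.6 y = -13911.93
Solving the 2×2 system: x ≈ 62.1, y ≈ 95.1 km.

(62.1, 95.1)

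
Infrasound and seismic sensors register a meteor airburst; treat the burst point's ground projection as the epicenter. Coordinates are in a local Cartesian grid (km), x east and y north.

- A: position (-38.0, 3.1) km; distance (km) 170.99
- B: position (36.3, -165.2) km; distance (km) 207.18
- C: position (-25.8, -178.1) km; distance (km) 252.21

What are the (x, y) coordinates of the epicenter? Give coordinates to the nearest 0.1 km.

132.3 km east, 18.4 km north

Circle about each station: (x + 38.0)² + (y − 3.1)² = 170.99²; (x − 36.3)² + (y + 165.2)² = 207.18²; (x + 25.8)² + (y + 178.1)² = 252.21².
Subtracting the A equation from the B and C equations removes the quadratic terms:
148.6 x − 336.6 y = 13469.15
24.4 x − 362.4 y = -3440.66
Solving the 2×2 system: x ≈ 132.3, y ≈ 18.4 km.
Check against A (with the unrounded x, y): √((x + 38.0)²+(y − 3.1)²) = 171.01 ≈ 170.99 km. ✓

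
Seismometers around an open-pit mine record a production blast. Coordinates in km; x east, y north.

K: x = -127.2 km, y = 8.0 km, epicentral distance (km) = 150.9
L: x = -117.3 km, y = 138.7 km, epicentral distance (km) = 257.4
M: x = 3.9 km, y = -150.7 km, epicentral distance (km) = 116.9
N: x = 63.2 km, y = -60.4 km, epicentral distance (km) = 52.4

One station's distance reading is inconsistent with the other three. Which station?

Solve using three stations at a time. Using K, M, N (subtract circle equations pairwise → linear system) gives (x, y) ≈ (17.6, -34.6).
Distances from that point to each station vs reported:
  K: calculated 150.9 vs reported 150.9 → residual 0.0 km
  L: calculated 219.6 vs reported 257.4 → residual 37.8 km
  M: calculated 116.9 vs reported 116.9 → residual 0.0 km
  N: calculated 52.4 vs reported 52.4 → residual 0.0 km
K, M, N are mutually consistent (residuals ≈ 0); L is off by 37.8 km.

L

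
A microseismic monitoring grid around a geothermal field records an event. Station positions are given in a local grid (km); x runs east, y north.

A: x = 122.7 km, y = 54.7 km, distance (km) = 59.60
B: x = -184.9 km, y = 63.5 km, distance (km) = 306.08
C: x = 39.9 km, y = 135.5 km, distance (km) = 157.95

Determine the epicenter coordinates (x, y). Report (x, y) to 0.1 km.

x ≈ 113.6 km, y ≈ -4.2 km

Circle about each station: (x − 122.7)² + (y − 54.7)² = 59.60²; (x + 184.9)² + (y − 63.5)² = 306.08²; (x − 39.9)² + (y − 135.5)² = 157.95².
Subtracting the A equation from the B and C equations removes the quadratic terms:
-615.2 x + 17.6 y = -69959.93
-165.6 x + 161.6 y = -19491.16
Solving the 2×2 system: x ≈ 113.6, y ≈ -4.2 km.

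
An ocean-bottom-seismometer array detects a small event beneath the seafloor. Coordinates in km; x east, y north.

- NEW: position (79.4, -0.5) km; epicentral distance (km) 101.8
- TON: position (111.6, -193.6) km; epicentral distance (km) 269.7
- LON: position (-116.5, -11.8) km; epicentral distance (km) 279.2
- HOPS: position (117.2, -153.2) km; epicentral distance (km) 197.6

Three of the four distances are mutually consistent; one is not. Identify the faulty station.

Solve using three stations at a time. Using NEW, TON, LON (subtract circle equations pairwise → linear system) gives (x, y) ≈ (149.4, 73.4).
Distances from that point to each station vs reported:
  NEW: calculated 101.8 vs reported 101.8 → residual 0.0 km
  TON: calculated 269.7 vs reported 269.7 → residual 0.0 km
  LON: calculated 279.2 vs reported 279.2 → residual 0.0 km
  HOPS: calculated 228.9 vs reported 197.6 → residual 31.3 km
NEW, TON, LON are mutually consistent (residuals ≈ 0); HOPS is off by 31.3 km.

HOPS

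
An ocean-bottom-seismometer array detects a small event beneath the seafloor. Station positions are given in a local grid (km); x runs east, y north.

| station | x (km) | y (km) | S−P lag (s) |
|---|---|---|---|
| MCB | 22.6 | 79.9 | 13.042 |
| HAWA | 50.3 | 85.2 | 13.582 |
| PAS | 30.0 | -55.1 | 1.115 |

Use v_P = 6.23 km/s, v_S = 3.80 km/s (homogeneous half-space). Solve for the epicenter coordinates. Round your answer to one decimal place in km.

x ≈ 36.5 km, y ≈ -46.4 km

Distance from S−P lag: d = Δt · v_P v_S / (v_P − v_S) = Δt · (6.23·3.80)/(6.23−3.80) ≈ 9.7424·Δt.
So d_MCB = 127.06, d_HAWA = 132.32, d_PAS = 10.86 km.
Circle about each station: (x − 22.6)² + (y − 79.9)² = 127.06²; (x − 50.3)² + (y − 85.2)² = 132.32²; (x − 30.0)² + (y + 55.1)² = 10.86².
Subtracting pairs of circle equations eliminates x²+y² and gives linear equations (the radical axes):
55.4 x + 10.6 y = 1530.02
14.8 x − 270.0 y = 13067.54
Solving the 2×2 system: x ≈ 36.5, y ≈ -46.4 km.
Check against MCB (with the unrounded x, y): √((x − 22.6)²+(y − 79.9)²) = 127.06 ≈ 127.06 km. ✓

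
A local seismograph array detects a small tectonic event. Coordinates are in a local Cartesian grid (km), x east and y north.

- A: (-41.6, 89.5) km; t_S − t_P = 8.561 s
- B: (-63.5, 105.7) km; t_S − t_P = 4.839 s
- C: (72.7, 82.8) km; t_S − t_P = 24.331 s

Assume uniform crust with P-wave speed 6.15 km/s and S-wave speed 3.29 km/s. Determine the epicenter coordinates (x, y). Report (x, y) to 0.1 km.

-96.3 km east, 115.5 km north

Distance from S−P lag: d = Δt · v_P v_S / (v_P − v_S) = Δt · (6.15·3.29)/(6.15−3.29) ≈ 7.0747·Δt.
So d_A = 60.57, d_B = 34.23, d_C = 172.13 km.
Circle about each station: (x + 41.6)² + (y − 89.5)² = 60.57²; (x + 63.5)² + (y − 105.7)² = 34.23²; (x − 72.7)² + (y − 82.8)² = 172.13².
Subtracting pairs of circle equations eliminates x²+y² and gives linear equations (the radical axes):
-43.8 x + 32.4 y = 7960.96
228.6 x − 13.4 y = -23559.69
Solving the 2×2 system: x ≈ -96.3, y ≈ 115.5 km.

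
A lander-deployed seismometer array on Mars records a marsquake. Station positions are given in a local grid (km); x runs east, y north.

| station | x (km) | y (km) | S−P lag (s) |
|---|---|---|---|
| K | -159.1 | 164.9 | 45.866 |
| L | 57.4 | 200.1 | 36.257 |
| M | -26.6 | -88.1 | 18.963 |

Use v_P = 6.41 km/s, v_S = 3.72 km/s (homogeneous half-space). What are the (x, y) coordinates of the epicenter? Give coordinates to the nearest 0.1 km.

(140.0, -110.5)

Distance from S−P lag: d = Δt · v_P v_S / (v_P − v_S) = Δt · (6.41·3.72)/(6.41−3.72) ≈ 8.8644·Δt.
So d_K = 406.57, d_L = 321.40, d_M = 168.10 km.
Circle about each station: (x + 159.1)² + (y − 164.9)² = 406.57²; (x − 57.4)² + (y − 200.1)² = 321.40²; (x + 26.6)² + (y + 88.1)² = 168.10².
Subtracting the K equation from the L and M equations removes the quadratic terms:
433.0 x + 70.4 y = 52831.15
265.0 x − 506.0 y = 93005.90
Solving the 2×2 system: x ≈ 140.0, y ≈ -110.5 km.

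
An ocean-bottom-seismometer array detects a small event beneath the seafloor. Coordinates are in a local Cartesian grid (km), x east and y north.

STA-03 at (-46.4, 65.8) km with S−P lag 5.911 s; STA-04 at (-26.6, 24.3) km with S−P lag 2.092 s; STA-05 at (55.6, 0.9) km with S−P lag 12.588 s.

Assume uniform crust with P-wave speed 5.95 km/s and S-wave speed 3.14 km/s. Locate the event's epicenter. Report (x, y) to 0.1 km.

x ≈ -20.1 km, y ≈ 36.6 km

Distance from S−P lag: d = Δt · v_P v_S / (v_P − v_S) = Δt · (5.95·3.14)/(5.95−3.14) ≈ 6.6488·Δt.
So d_STA-03 = 39.30, d_STA-04 = 13.91, d_STA-05 = 83.69 km.
Circle about each station: (x + 46.4)² + (y − 65.8)² = 39.30²; (x + 26.6)² + (y − 24.3)² = 13.91²; (x − 55.6)² + (y − 0.9)² = 83.69².
Subtracting pairs of circle equations eliminates x²+y² and gives linear equations (the radical axes):
39.6 x − 83.0 y = -3833.55
204.0 x − 129.8 y = -8849.96
Solving the 2×2 system: x ≈ -20.1, y ≈ 36.6 km.
Check against STA-03 (with the unrounded x, y): √((x + 46.4)²+(y − 65.8)²) = 39.30 ≈ 39.30 km. ✓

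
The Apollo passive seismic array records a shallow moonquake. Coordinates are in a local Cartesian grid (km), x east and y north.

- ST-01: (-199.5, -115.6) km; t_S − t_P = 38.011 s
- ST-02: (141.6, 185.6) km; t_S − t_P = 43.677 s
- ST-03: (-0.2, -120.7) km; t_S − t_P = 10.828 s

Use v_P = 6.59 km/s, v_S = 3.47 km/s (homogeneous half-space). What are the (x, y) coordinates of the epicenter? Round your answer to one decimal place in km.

78.8 km east, -128.3 km north

Distance from S−P lag: d = Δt · v_P v_S / (v_P − v_S) = Δt · (6.59·3.47)/(6.59−3.47) ≈ 7.3293·Δt.
So d_ST-01 = 278.59, d_ST-02 = 320.12, d_ST-03 = 79.36 km.
Circle about each station: (x + 199.5)² + (y + 115.6)² = 278.59²; (x − 141.6)² + (y − 185.6)² = 320.12²; (x + 0.2)² + (y + 120.7)² = 79.36².
Subtracting pairs of circle equations eliminates x²+y² and gives linear equations (the radical axes):
682.2 x + 602.4 y = -23530.12
398.6 x − 10.2 y = 32719.30
Solving the 2×2 system: x ≈ 78.8, y ≈ -128.3 km.
Check against ST-01 (with the unrounded x, y): √((x + 199.5)²+(y + 115.6)²) = 278.59 ≈ 278.59 km. ✓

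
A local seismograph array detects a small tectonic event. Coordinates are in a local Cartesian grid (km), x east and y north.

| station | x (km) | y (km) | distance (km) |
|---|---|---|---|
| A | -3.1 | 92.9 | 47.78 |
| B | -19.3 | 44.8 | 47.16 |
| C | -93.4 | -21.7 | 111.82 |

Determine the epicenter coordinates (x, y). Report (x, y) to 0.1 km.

(-49.4, 81.1)

Circle about each station: (x + 3.1)² + (y − 92.9)² = 47.78²; (x + 19.3)² + (y − 44.8)² = 47.16²; (x + 93.4)² + (y + 21.7)² = 111.82².
Subtracting the A equation from the B and C equations removes the quadratic terms:
-32.4 x − 96.2 y = -6201.63
-180.6 x − 229.2 y = -9666.35
Solving the 2×2 system: x ≈ -49.4, y ≈ 81.1 km.
Check against A (with the unrounded x, y): √((x + 3.1)²+(y − 92.9)²) = 47.79 ≈ 47.78 km. ✓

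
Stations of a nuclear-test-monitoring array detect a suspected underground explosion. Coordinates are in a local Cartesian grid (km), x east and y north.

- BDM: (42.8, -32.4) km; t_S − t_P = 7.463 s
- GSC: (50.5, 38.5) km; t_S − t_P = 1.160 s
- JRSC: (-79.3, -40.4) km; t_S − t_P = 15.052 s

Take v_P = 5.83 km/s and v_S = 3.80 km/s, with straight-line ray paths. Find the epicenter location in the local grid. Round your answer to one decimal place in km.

Distance from S−P lag: d = Δt · v_P v_S / (v_P − v_S) = Δt · (5.83·3.80)/(5.83−3.80) ≈ 10.9133·Δt.
So d_BDM = 81.45, d_GSC = 12.66, d_JRSC = 164.27 km.
Circle about each station: (x − 42.8)² + (y + 32.4)² = 81.45²; (x − 50.5)² + (y − 38.5)² = 12.66²; (x + 79.3)² + (y + 40.4)² = 164.27².
Subtracting the BDM equation from the GSC and JRSC equations removes the quadratic terms:
15.4 x + 141.8 y = 7624.73
-244.2 x − 16.0 y = -15311.48
Solving the 2×2 system: x ≈ 59.6, y ≈ 47.3 km.
Check against BDM (with the unrounded x, y): √((x − 42.8)²+(y + 32.4)²) = 81.45 ≈ 81.45 km. ✓

(59.6, 47.3)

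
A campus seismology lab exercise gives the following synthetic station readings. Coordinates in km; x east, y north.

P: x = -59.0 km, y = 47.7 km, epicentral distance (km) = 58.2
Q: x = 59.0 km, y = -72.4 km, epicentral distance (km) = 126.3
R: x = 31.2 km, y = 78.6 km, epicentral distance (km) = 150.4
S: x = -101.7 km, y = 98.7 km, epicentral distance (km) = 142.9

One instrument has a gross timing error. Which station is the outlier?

P

Solve using three stations at a time. Using Q, R, S (subtract circle equations pairwise → linear system) gives (x, y) ≈ (-62.8, -38.8).
Distances from that point to each station vs reported:
  P: calculated 86.6 vs reported 58.2 → residual 28.4 km
  Q: calculated 126.3 vs reported 126.3 → residual 0.0 km
  R: calculated 150.4 vs reported 150.4 → residual 0.0 km
  S: calculated 142.9 vs reported 142.9 → residual 0.0 km
Q, R, S are mutually consistent (residuals ≈ 0); P is off by 28.4 km.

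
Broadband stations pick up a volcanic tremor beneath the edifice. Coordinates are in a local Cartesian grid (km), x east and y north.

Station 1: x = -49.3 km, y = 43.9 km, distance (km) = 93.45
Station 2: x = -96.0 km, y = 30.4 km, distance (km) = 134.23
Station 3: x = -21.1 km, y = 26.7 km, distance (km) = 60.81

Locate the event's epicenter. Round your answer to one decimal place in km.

(35.9, 5.5)

Circle about each station: (x + 49.3)² + (y − 43.9)² = 93.45²; (x + 96.0)² + (y − 30.4)² = 134.23²; (x + 21.1)² + (y − 26.7)² = 60.81².
Subtracting pairs of circle equations eliminates x²+y² and gives linear equations (the radical axes):
-93.4 x − 27.0 y = -3502.33
56.4 x − 34.4 y = 1835.45
Solving the 2×2 system: x ≈ 35.9, y ≈ 5.5 km.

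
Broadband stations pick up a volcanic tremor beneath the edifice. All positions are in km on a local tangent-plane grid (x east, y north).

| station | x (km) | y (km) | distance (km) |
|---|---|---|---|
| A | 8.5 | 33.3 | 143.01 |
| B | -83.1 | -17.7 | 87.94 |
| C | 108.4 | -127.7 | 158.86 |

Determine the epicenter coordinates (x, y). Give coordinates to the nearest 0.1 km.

-47.7 km east, -98.2 km north

Circle about each station: (x − 8.5)² + (y − 33.3)² = 143.01²; (x + 83.1)² + (y + 17.7)² = 87.94²; (x − 108.4)² + (y + 127.7)² = 158.86².
Subtracting the A equation from the B and C equations removes the quadratic terms:
-183.2 x − 102.0 y = 18756.18
199.8 x − 322.0 y = 22092.07
Solving the 2×2 system: x ≈ -47.7, y ≈ -98.2 km.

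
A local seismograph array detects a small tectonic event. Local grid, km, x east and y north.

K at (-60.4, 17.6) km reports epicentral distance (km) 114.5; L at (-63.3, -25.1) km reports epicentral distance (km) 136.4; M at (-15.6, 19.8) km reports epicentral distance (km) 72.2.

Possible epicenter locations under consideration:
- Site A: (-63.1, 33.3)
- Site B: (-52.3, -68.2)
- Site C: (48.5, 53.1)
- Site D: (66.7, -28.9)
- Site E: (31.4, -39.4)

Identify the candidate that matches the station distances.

Site C

For each candidate, compare |candidate − station| to the reported distance:
Site A: residuals K 98.6, L 78.0, M 22.8 → max 98.6 km
Site B: residuals K 28.3, L 91.9, M 23.1 → max 91.9 km
Site C: residuals K 0.0, L 0.0, M 0.0 → max 0.0 km
Site D: residuals K 20.8, L 6.3, M 23.4 → max 23.4 km
Site E: residuals K 6.4, L 40.6, M 3.4 → max 40.6 km
Only Site C has all residuals ≈ 0.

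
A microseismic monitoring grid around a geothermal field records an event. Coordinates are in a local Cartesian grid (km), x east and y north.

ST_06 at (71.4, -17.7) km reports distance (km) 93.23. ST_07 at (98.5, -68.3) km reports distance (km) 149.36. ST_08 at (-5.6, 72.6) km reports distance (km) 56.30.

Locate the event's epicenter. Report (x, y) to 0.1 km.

Circle about each station: (x − 71.4)² + (y + 17.7)² = 93.23²; (x − 98.5)² + (y + 68.3)² = 149.36²; (x + 5.6)² + (y − 72.6)² = 56.30².
Subtracting the ST_06 equation from the ST_07 and ST_08 equations removes the quadratic terms:
54.2 x − 101.2 y = -4660.69
-154.0 x + 180.6 y = 5413.01
Solving the 2×2 system: x ≈ 50.7, y ≈ 73.2 km.

50.7 km east, 73.2 km north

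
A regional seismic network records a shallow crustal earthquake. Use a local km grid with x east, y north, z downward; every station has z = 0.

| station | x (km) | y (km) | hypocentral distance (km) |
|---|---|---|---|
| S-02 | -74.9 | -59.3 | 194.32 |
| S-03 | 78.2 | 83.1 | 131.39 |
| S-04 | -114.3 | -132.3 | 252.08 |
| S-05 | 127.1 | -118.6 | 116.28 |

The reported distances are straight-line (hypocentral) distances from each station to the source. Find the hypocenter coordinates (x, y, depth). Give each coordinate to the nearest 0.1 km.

x ≈ 104.4 km, y ≈ -26.6 km, depth ≈ 67.4 km

Each station gives a sphere (x−x_i)² + (y−y_i)² + z² = d_i² (stations at z=0).
Subtracting the S-02 sphere from S-03 and S-04: z² cancels, leaving linear equations in x and y:
306.2 x + 284.8 y = 24391.28
-78.8 x − 146.0 y = -4342.78
Solving: x ≈ 104.402, y ≈ -26.603 km (keep extra digits for the depth step; rounded: 104.4, -26.6).
Then from the S-02 sphere: z² = 194.32² − (x + 74.9)² − (y + 59.3)² with x = 104.402, y = -26.603, so z ≈ 67.394 ≈ 67.4 km.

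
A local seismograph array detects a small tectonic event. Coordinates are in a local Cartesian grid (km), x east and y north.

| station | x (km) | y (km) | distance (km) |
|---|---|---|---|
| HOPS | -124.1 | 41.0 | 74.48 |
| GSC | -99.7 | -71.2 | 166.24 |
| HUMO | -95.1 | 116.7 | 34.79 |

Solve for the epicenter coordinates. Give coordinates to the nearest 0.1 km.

Circle about each station: (x + 124.1)² + (y − 41.0)² = 74.48²; (x + 99.7)² + (y + 71.2)² = 166.24²; (x + 95.1)² + (y − 116.7)² = 34.79².
Subtracting pairs of circle equations eliminates x²+y² and gives linear equations (the radical axes):
48.8 x − 224.4 y = -24160.75
58.0 x + 151.4 y = 9918.02
Solving the 2×2 system: x ≈ -70.2, y ≈ 92.4 km.
Check against HOPS (with the unrounded x, y): √((x + 124.1)²+(y − 41.0)²) = 74.48 ≈ 74.48 km. ✓

x ≈ -70.2 km, y ≈ 92.4 km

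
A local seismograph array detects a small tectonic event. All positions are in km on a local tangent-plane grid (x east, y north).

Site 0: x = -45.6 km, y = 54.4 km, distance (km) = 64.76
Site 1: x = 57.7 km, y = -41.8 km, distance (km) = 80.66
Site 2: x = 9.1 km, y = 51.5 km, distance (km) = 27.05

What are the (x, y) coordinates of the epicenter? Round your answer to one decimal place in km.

Circle about each station: (x + 45.6)² + (y − 54.4)² = 64.76²; (x − 57.7)² + (y + 41.8)² = 80.66²; (x − 9.1)² + (y − 51.5)² = 27.05².
Subtracting pairs of circle equations eliminates x²+y² and gives linear equations (the radical axes):
206.6 x − 192.4 y = -2274.37
109.4 x − 5.8 y = 1158.50
Solving the 2×2 system: x ≈ 11.9, y ≈ 24.6 km.

(11.9, 24.6)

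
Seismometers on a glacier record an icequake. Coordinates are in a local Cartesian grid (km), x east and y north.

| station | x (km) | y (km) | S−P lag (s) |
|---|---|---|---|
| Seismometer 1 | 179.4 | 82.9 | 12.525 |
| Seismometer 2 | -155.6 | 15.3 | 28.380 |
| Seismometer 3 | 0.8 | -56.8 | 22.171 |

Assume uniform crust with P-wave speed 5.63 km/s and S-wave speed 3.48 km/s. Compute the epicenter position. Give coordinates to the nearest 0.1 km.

Distance from S−P lag: d = Δt · v_P v_S / (v_P − v_S) = Δt · (5.63·3.48)/(5.63−3.48) ≈ 9.1127·Δt.
So d_Seismometer 1 = 114.14, d_Seismometer 2 = 258.62, d_Seismometer 3 = 202.04 km.
Circle about each station: (x − 179.4)² + (y − 82.9)² = 114.14²; (x + 155.6)² + (y − 15.3)² = 258.62²; (x − 0.8)² + (y + 56.8)² = 202.04².
Subtracting the Seismometer 1 equation from the Seismometer 2 and Seismometer 3 equations removes the quadratic terms:
-670.0 x − 135.2 y = -68467.68
-357.2 x − 279.4 y = -63622.11
Solving the 2×2 system: x ≈ 75.8, y ≈ 130.8 km.

x ≈ 75.8 km, y ≈ 130.8 km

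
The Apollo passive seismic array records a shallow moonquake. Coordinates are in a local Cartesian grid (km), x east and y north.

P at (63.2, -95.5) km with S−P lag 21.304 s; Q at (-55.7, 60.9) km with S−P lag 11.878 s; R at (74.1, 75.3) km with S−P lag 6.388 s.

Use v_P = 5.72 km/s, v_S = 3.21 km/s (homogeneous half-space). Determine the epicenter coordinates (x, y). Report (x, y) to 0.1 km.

x ≈ 31.1 km, y ≈ 57.0 km

Distance from S−P lag: d = Δt · v_P v_S / (v_P − v_S) = Δt · (5.72·3.21)/(5.72−3.21) ≈ 7.3152·Δt.
So d_P = 155.84, d_Q = 86.89, d_R = 46.73 km.
Circle about each station: (x − 63.2)² + (y + 95.5)² = 155.84²; (x + 55.7)² + (y − 60.9)² = 86.89²; (x − 74.1)² + (y − 75.3)² = 46.73².
Subtracting pairs of circle equations eliminates x²+y² and gives linear equations (the radical axes):
-237.8 x + 312.8 y = 10433.04
21.8 x + 341.6 y = 20148.82
Solving the 2×2 system: x ≈ 31.1, y ≈ 57.0 km.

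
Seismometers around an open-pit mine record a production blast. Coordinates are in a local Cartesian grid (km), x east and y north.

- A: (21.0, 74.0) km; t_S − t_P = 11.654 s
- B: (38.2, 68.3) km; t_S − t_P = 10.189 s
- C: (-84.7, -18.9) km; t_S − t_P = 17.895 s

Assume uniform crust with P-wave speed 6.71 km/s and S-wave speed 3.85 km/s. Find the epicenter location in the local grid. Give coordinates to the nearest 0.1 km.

(76.9, -15.2)

Distance from S−P lag: d = Δt · v_P v_S / (v_P − v_S) = Δt · (6.71·3.85)/(6.71−3.85) ≈ 9.0327·Δt.
So d_A = 105.27, d_B = 92.03, d_C = 161.64 km.
Circle about each station: (x − 21.0)² + (y − 74.0)² = 105.27²; (x − 38.2)² + (y − 68.3)² = 92.03²; (x + 84.7)² + (y + 18.9)² = 161.64².
Subtracting the A equation from the B and C equations removes the quadratic terms:
34.4 x − 11.4 y = 2819.38
-211.4 x − 185.8 y = -13431.42
Solving the 2×2 system: x ≈ 76.9, y ≈ -15.2 km.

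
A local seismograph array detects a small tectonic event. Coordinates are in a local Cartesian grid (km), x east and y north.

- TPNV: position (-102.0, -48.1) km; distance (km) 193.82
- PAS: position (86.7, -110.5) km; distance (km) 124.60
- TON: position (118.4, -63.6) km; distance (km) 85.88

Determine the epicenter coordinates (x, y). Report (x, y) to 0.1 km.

Circle about each station: (x + 102.0)² + (y + 48.1)² = 193.82²; (x − 86.7)² + (y + 110.5)² = 124.60²; (x − 118.4)² + (y + 63.6)² = 85.88².
Subtracting pairs of circle equations eliminates x²+y² and gives linear equations (the radical axes):
377.4 x − 124.8 y = 29050.56
440.8 x − 31.0 y = 35536.73
Solving the 2×2 system: x ≈ 81.6, y ≈ 14.0 km.
Check against TPNV (with the unrounded x, y): √((x + 102.0)²+(y + 48.1)²) = 193.82 ≈ 193.82 km. ✓

x ≈ 81.6 km, y ≈ 14.0 km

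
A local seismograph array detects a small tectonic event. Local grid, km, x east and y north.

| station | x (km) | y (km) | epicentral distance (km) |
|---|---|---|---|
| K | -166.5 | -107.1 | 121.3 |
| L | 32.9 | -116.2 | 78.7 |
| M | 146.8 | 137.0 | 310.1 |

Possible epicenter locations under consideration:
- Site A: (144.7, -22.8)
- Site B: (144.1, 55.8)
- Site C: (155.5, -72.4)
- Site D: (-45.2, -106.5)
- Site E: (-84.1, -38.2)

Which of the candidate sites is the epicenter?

For each candidate, compare |candidate − station| to the reported distance:
Site A: residuals K 201.1, L 67.0, M 150.3 → max 201.1 km
Site B: residuals K 229.4, L 126.1, M 228.9 → max 229.4 km
Site C: residuals K 202.6, L 51.5, M 100.5 → max 202.6 km
Site D: residuals K 0.0, L 0.0, M 0.0 → max 0.0 km
Site E: residuals K 13.9, L 61.9, M 20.3 → max 61.9 km
Only Site D has all residuals ≈ 0.

Site D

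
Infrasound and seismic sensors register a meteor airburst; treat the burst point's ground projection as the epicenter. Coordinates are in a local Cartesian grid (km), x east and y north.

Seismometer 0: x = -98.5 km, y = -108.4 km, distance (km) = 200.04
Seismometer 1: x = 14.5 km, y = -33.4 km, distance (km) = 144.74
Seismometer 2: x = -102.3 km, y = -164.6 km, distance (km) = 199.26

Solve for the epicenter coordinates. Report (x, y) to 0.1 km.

x ≈ 96.6 km, y ≈ -152.6 km

Circle about each station: (x + 98.5)² + (y + 108.4)² = 200.04²; (x − 14.5)² + (y + 33.4)² = 144.74²; (x + 102.3)² + (y + 164.6)² = 199.26².
Subtracting the Seismometer 0 equation from the Seismometer 1 and Seismometer 2 equations removes the quadratic terms:
226.0 x + 150.0 y = -1060.67
-7.6 x − 112.4 y = 16417.09
Solving the 2×2 system: x ≈ 96.6, y ≈ -152.6 km.
Check against Seismometer 0 (with the unrounded x, y): √((x + 98.5)²+(y + 108.4)²) = 200.03 ≈ 200.04 km. ✓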